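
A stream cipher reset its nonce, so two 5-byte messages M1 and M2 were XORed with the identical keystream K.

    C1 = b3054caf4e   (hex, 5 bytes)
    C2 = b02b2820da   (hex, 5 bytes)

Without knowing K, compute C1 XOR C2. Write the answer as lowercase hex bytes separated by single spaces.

03 2e 64 8f 94

C1 ⊕ C2 = (M1 ⊕ K) ⊕ (M2 ⊕ K) = M1 ⊕ M2 — the shared key cancels under XOR.
b3 XOR b0 = 03
05 XOR 2b = 2e
4c XOR 28 = 64
af XOR 20 = 8f
4e XOR da = 94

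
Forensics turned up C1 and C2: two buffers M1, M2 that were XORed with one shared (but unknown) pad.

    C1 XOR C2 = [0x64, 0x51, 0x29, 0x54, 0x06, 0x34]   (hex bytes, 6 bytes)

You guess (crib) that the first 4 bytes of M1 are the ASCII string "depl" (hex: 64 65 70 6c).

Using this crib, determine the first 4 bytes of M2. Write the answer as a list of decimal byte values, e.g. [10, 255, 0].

Since C1 ⊕ C2 = M1 ⊕ M2, XORing with the guessed M1 bytes yields the corresponding M2 bytes: M2 = (C1 ⊕ C2) ⊕ M1.
01100100 ⊕ 01100100 = 00000000
01010001 ⊕ 01100101 = 00110100
00101001 ⊕ 01110000 = 01011001
01010100 ⊕ 01101100 = 00111000

[0, 52, 89, 56]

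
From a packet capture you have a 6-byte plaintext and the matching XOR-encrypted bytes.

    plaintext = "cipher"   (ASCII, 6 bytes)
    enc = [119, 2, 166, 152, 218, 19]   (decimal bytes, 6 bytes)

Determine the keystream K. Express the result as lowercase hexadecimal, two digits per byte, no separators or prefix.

146bd6f0bf61

Since enc = plaintext ⊕ K, XORing both sides with plaintext gives K = plaintext ⊕ enc.
63 ^ 77 = 14
69 ^ 02 = 6b
70 ^ a6 = d6
68 ^ 98 = f0
65 ^ da = bf
72 ^ 13 = 61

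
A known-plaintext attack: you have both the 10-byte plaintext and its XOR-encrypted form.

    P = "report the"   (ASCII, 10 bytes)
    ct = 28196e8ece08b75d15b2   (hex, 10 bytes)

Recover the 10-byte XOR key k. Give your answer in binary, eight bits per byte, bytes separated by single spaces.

Since ct = P ⊕ k, XORing both sides with P gives k = P ⊕ ct.
114 ⊕  40 =  90
101 ⊕  25 = 124
112 ⊕ 110 =  30
111 ⊕ 142 = 225
114 ⊕ 206 = 188
116 ⊕   8 = 124
 32 ⊕ 183 = 151
116 ⊕  93 =  41
104 ⊕  21 = 125
101 ⊕ 178 = 215

01011010 01111100 00011110 11100001 10111100 01111100 10010111 00101001 01111101 11010111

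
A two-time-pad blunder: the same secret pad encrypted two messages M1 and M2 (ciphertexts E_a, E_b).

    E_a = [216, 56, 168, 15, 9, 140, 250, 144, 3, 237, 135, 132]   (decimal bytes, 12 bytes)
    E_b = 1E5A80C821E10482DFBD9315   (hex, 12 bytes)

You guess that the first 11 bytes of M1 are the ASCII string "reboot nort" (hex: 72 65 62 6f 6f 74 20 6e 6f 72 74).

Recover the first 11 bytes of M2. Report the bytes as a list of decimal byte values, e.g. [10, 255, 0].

[180, 7, 74, 168, 71, 25, 222, 124, 179, 34, 96]

First, E_a ⊕ E_b = (M1 ⊕ K) ⊕ (M2 ⊕ K) = M1 ⊕ M2, so the key drops out. Then M2 = (M1 ⊕ M2) ⊕ M1 over the first 11 bytes.
byte 0: (d8 ^ 1e) ^ 72 = c6 ^ 72 = b4
byte 1: (38 ^ 5a) ^ 65 = 62 ^ 65 = 07
byte 2: (a8 ^ 80) ^ 62 = 28 ^ 62 = 4a
byte 3: (0f ^ c8) ^ 6f = c7 ^ 6f = a8
byte 4: (09 ^ 21) ^ 6f = 28 ^ 6f = 47
byte 5: (8c ^ e1) ^ 74 = 6d ^ 74 = 19
byte 6: (fa ^ 04) ^ 20 = fe ^ 20 = de
byte 7: (90 ^ 82) ^ 6e = 12 ^ 6e = 7c
byte 8: (03 ^ df) ^ 6f = dc ^ 6f = b3
byte 9: (ed ^ bd) ^ 72 = 50 ^ 72 = 22
byte 10: (87 ^ 93) ^ 74 = 14 ^ 74 = 60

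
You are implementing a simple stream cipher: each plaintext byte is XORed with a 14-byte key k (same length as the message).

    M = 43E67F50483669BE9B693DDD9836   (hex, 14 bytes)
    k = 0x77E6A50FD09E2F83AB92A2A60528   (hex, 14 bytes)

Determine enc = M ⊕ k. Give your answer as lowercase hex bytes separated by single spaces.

XOR is its own inverse, so applying the key byte-wise gives the result directly.
 67 xor 119 =  52
230 xor 230 =   0
127 xor 165 = 218
 80 xor  15 =  95
 72 xor 208 = 152
 54 xor 158 = 168
105 xor  47 =  70
190 xor 131 =  61
155 xor 171 =  48
105 xor 146 = 251
 61 xor 162 = 159
221 xor 166 = 123
152 xor   5 = 157
 54 xor  40 =  30

34 00 da 5f 98 a8 46 3d 30 fb 9f 7b 9d 1e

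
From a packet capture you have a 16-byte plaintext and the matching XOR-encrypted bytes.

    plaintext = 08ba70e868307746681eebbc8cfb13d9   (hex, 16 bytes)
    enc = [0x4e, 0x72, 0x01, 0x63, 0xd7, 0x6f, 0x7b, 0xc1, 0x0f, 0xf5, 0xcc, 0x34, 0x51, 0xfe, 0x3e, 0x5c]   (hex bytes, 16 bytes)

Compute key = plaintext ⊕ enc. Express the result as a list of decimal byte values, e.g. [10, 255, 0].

Since enc = plaintext ⊕ key, XORing both sides with plaintext gives key = plaintext ⊕ enc.
08 XOR 4e = 46
ba XOR 72 = c8
70 XOR 01 = 71
e8 XOR 63 = 8b
68 XOR d7 = bf
30 XOR 6f = 5f
77 XOR 7b = 0c
46 XOR c1 = 87
68 XOR 0f = 67
1e XOR f5 = eb
eb XOR cc = 27
bc XOR 34 = 88
8c XOR 51 = dd
fb XOR fe = 05
13 XOR 3e = 2d
d9 XOR 5c = 85

[70, 200, 113, 139, 191, 95, 12, 135, 103, 235, 39, 136, 221, 5, 45, 133]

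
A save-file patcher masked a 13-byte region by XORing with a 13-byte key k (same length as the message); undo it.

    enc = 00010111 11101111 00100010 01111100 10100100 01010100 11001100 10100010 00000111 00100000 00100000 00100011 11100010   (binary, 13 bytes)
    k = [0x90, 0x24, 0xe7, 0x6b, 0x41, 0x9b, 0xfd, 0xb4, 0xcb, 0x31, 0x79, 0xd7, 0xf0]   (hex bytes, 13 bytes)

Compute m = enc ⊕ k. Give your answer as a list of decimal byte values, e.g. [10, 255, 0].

XOR is its own inverse, so applying the key byte-wise gives the result directly.
17 XOR 90 = 87
ef XOR 24 = cb
22 XOR e7 = c5
7c XOR 6b = 17
a4 XOR 41 = e5
54 XOR 9b = cf
cc XOR fd = 31
a2 XOR b4 = 16
07 XOR cb = cc
20 XOR 31 = 11
20 XOR 79 = 59
23 XOR d7 = f4
e2 XOR f0 = 12

[135, 203, 197, 23, 229, 207, 49, 22, 204, 17, 89, 244, 18]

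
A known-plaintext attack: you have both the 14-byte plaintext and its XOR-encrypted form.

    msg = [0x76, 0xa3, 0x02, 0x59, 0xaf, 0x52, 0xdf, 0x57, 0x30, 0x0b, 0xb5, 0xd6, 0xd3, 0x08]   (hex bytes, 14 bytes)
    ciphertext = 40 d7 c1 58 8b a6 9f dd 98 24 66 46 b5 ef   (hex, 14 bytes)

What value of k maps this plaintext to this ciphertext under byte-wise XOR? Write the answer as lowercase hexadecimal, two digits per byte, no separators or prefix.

3674c30124f4408aa82fd39066e7

Since ciphertext = msg ⊕ k, XORing both sides with msg gives k = msg ⊕ ciphertext.
byte 0: 76 ^ 40 = 36
byte 1: a3 ^ d7 = 74
byte 2: 02 ^ c1 = c3
byte 3: 59 ^ 58 = 01
byte 4: af ^ 8b = 24
byte 5: 52 ^ a6 = f4
byte 6: df ^ 9f = 40
byte 7: 57 ^ dd = 8a
byte 8: 30 ^ 98 = a8
byte 9: 0b ^ 24 = 2f
byte 10: b5 ^ 66 = d3
byte 11: d6 ^ 46 = 90
byte 12: d3 ^ b5 = 66
byte 13: 08 ^ ef = e7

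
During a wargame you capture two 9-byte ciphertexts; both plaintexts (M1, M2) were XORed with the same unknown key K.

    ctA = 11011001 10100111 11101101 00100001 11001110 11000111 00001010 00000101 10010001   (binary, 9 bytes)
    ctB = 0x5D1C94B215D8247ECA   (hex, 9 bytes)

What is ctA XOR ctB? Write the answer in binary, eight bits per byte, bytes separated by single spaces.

ctA ⊕ ctB = (M1 ⊕ K) ⊕ (M2 ⊕ K) = M1 ⊕ M2 — the shared key cancels under XOR.
11011001 ⊕ 01011101 = 10000100
10100111 ⊕ 00011100 = 10111011
11101101 ⊕ 10010100 = 01111001
00100001 ⊕ 10110010 = 10010011
11001110 ⊕ 00010101 = 11011011
11000111 ⊕ 11011000 = 00011111
00001010 ⊕ 00100100 = 00101110
00000101 ⊕ 01111110 = 01111011
10010001 ⊕ 11001010 = 01011011

10000100 10111011 01111001 10010011 11011011 00011111 00101110 01111011 01011011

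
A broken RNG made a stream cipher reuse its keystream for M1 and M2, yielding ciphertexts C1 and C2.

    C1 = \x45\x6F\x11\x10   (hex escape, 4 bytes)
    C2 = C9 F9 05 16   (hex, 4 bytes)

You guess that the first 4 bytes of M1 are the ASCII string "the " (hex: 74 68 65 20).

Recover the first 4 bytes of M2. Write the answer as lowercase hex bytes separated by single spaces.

f8 fe 71 26

First, C1 ⊕ C2 = (M1 ⊕ K) ⊕ (M2 ⊕ K) = M1 ⊕ M2, so the key drops out. Then M2 = (M1 ⊕ M2) ⊕ M1 over the first 4 bytes.
byte 0: (45 XOR c9) XOR 74 = 8c XOR 74 = f8
byte 1: (6f XOR f9) XOR 68 = 96 XOR 68 = fe
byte 2: (11 XOR 05) XOR 65 = 14 XOR 65 = 71
byte 3: (10 XOR 16) XOR 20 = 06 XOR 20 = 26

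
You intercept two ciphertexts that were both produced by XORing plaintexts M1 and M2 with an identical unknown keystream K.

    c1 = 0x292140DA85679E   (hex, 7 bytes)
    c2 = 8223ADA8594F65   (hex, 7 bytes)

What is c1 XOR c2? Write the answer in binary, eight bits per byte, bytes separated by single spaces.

c1 ⊕ c2 = (M1 ⊕ K) ⊕ (M2 ⊕ K) = M1 ⊕ M2 — the shared key cancels under XOR.
29 XOR 82 = ab
21 XOR 23 = 02
40 XOR ad = ed
da XOR a8 = 72
85 XOR 59 = dc
67 XOR 4f = 28
9e XOR 65 = fb

10101011 00000010 11101101 01110010 11011100 00101000 11111011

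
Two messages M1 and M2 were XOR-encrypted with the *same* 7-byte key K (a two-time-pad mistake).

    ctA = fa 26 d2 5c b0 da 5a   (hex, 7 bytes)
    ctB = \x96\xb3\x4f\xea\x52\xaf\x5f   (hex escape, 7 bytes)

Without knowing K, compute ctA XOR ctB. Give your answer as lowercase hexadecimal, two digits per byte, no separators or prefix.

ctA ⊕ ctB = (M1 ⊕ K) ⊕ (M2 ⊕ K) = M1 ⊕ M2 — the shared key cancels under XOR.
byte 0: 11111010 XOR 10010110 = 01101100
byte 1: 00100110 XOR 10110011 = 10010101
byte 2: 11010010 XOR 01001111 = 10011101
byte 3: 01011100 XOR 11101010 = 10110110
byte 4: 10110000 XOR 01010010 = 11100010
byte 5: 11011010 XOR 10101111 = 01110101
byte 6: 01011010 XOR 01011111 = 00000101

6c959db6e27505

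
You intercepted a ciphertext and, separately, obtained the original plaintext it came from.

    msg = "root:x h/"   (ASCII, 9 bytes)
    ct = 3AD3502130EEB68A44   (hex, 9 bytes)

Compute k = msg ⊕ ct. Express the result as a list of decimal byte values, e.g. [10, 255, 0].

[72, 188, 63, 85, 10, 150, 150, 226, 107]

Since ct = msg ⊕ k, XORing both sides with msg gives k = msg ⊕ ct.
72 xor 3a = 48
6f xor d3 = bc
6f xor 50 = 3f
74 xor 21 = 55
3a xor 30 = 0a
78 xor ee = 96
20 xor b6 = 96
68 xor 8a = e2
2f xor 44 = 6b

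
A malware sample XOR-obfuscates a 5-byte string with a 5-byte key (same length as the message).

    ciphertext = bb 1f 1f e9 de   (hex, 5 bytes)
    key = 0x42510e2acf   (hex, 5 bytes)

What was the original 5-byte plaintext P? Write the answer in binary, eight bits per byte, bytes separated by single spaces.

XOR is its own inverse, so applying the key byte-wise gives the result directly.
10111011 XOR 01000010 = 11111001
00011111 XOR 01010001 = 01001110
00011111 XOR 00001110 = 00010001
11101001 XOR 00101010 = 11000011
11011110 XOR 11001111 = 00010001

11111001 01001110 00010001 11000011 00010001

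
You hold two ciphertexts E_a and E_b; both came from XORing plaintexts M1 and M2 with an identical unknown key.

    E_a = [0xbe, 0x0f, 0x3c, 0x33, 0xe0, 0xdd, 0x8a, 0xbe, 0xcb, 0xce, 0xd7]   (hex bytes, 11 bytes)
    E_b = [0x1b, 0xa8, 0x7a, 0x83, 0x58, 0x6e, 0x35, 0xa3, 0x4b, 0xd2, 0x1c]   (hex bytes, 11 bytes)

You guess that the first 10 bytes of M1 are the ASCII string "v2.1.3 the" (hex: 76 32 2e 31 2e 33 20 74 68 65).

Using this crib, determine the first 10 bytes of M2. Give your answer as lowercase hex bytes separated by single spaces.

First, E_a ⊕ E_b = (M1 ⊕ K) ⊕ (M2 ⊕ K) = M1 ⊕ M2, so the key drops out. Then M2 = (M1 ⊕ M2) ⊕ M1 over the first 10 bytes.
byte 0: (be ^ 1b) ^ 76 = a5 ^ 76 = d3
byte 1: (0f ^ a8) ^ 32 = a7 ^ 32 = 95
byte 2: (3c ^ 7a) ^ 2e = 46 ^ 2e = 68
byte 3: (33 ^ 83) ^ 31 = b0 ^ 31 = 81
byte 4: (e0 ^ 58) ^ 2e = b8 ^ 2e = 96
byte 5: (dd ^ 6e) ^ 33 = b3 ^ 33 = 80
byte 6: (8a ^ 35) ^ 20 = bf ^ 20 = 9f
byte 7: (be ^ a3) ^ 74 = 1d ^ 74 = 69
byte 8: (cb ^ 4b) ^ 68 = 80 ^ 68 = e8
byte 9: (ce ^ d2) ^ 65 = 1c ^ 65 = 79

d3 95 68 81 96 80 9f 69 e8 79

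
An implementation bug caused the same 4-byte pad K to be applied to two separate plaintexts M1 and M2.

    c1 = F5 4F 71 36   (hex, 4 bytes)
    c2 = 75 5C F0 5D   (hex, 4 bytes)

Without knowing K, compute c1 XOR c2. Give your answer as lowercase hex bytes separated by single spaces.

80 13 81 6b

c1 ⊕ c2 = (M1 ⊕ K) ⊕ (M2 ⊕ K) = M1 ⊕ M2 — the shared key cancels under XOR.
f5 XOR 75 = 80
4f XOR 5c = 13
71 XOR f0 = 81
36 XOR 5d = 6b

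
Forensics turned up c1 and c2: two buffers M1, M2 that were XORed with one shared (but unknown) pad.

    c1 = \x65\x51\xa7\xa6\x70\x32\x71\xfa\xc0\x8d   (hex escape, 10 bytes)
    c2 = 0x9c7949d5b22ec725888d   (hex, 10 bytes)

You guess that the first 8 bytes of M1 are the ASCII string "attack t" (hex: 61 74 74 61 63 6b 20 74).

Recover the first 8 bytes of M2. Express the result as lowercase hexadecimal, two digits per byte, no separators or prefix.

985c9a12a17796ab

First, c1 ⊕ c2 = (M1 ⊕ K) ⊕ (M2 ⊕ K) = M1 ⊕ M2, so the key drops out. Then M2 = (M1 ⊕ M2) ⊕ M1 over the first 8 bytes.
byte 0: (65 XOR 9c) XOR 61 = f9 XOR 61 = 98
byte 1: (51 XOR 79) XOR 74 = 28 XOR 74 = 5c
byte 2: (a7 XOR 49) XOR 74 = ee XOR 74 = 9a
byte 3: (a6 XOR d5) XOR 61 = 73 XOR 61 = 12
byte 4: (70 XOR b2) XOR 63 = c2 XOR 63 = a1
byte 5: (32 XOR 2e) XOR 6b = 1c XOR 6b = 77
byte 6: (71 XOR c7) XOR 20 = b6 XOR 20 = 96
byte 7: (fa XOR 25) XOR 74 = df XOR 74 = ab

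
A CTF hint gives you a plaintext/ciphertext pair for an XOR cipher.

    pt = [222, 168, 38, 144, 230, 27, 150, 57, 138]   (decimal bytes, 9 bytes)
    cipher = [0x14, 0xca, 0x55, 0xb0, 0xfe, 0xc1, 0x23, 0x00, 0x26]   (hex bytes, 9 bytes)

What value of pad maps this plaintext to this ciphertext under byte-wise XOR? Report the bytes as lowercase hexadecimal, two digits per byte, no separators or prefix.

Since cipher = pt ⊕ pad, XORing both sides with pt gives pad = pt ⊕ cipher.
byte 0: de ⊕ 14 = ca
byte 1: a8 ⊕ ca = 62
byte 2: 26 ⊕ 55 = 73
byte 3: 90 ⊕ b0 = 20
byte 4: e6 ⊕ fe = 18
byte 5: 1b ⊕ c1 = da
byte 6: 96 ⊕ 23 = b5
byte 7: 39 ⊕ 00 = 39
byte 8: 8a ⊕ 26 = ac

ca62732018dab539ac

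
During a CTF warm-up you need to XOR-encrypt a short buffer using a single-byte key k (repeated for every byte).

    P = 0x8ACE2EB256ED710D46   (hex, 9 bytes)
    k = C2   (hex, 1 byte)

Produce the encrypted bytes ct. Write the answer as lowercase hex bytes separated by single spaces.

48 0c ec 70 94 2f b3 cf 84

The 1-byte key repeats, so the effective keystream is c2 c2 c2 c2 c2 c2 c2 c2 c2.
byte 0: 8a XOR c2 = 48
byte 1: ce XOR c2 = 0c
byte 2: 2e XOR c2 = ec
byte 3: b2 XOR c2 = 70
byte 4: 56 XOR c2 = 94
byte 5: ed XOR c2 = 2f
byte 6: 71 XOR c2 = b3
byte 7: 0d XOR c2 = cf
byte 8: 46 XOR c2 = 84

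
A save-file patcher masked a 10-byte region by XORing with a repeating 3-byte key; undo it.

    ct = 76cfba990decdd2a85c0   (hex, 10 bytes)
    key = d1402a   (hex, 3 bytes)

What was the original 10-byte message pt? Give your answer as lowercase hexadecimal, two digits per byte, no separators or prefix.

a78f90484dc60c6aaf11

The 3-byte key repeats, so the effective keystream is d1 40 2a d1 40 2a d1 40 2a d1.
byte 0: 76 ⊕ d1 = a7
byte 1: cf ⊕ 40 = 8f
byte 2: ba ⊕ 2a = 90
byte 3: 99 ⊕ d1 = 48
byte 4: 0d ⊕ 40 = 4d
byte 5: ec ⊕ 2a = c6
byte 6: dd ⊕ d1 = 0c
byte 7: 2a ⊕ 40 = 6a
byte 8: 85 ⊕ 2a = af
byte 9: c0 ⊕ d1 = 11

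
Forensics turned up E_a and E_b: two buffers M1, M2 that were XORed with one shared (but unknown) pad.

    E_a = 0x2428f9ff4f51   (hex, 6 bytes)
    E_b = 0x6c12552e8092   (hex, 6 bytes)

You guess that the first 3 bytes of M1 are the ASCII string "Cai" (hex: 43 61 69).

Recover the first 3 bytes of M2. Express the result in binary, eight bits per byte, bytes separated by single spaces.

00001011 01011011 11000101

First, E_a ⊕ E_b = (M1 ⊕ K) ⊕ (M2 ⊕ K) = M1 ⊕ M2, so the key drops out. Then M2 = (M1 ⊕ M2) ⊕ M1 over the first 3 bytes.
byte 0: (24 xor 6c) xor 43 = 48 xor 43 = 0b
byte 1: (28 xor 12) xor 61 = 3a xor 61 = 5b
byte 2: (f9 xor 55) xor 69 = ac xor 69 = c5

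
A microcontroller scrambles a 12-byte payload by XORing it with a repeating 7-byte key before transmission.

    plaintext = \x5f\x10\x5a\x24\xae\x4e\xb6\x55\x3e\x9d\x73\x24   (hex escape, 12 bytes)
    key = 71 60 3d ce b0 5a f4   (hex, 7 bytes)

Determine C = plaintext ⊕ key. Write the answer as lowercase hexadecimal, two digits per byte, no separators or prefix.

2e7067ea1e1442245ea0bd94

The 7-byte key repeats, so the effective keystream is 71 60 3d ce b0 5a f4 71 60 3d ce b0.
byte 0: 01011111 ^ 01110001 = 00101110
byte 1: 00010000 ^ 01100000 = 01110000
byte 2: 01011010 ^ 00111101 = 01100111
byte 3: 00100100 ^ 11001110 = 11101010
byte 4: 10101110 ^ 10110000 = 00011110
byte 5: 01001110 ^ 01011010 = 00010100
byte 6: 10110110 ^ 11110100 = 01000010
byte 7: 01010101 ^ 01110001 = 00100100
byte 8: 00111110 ^ 01100000 = 01011110
byte 9: 10011101 ^ 00111101 = 10100000
byte 10: 01110011 ^ 11001110 = 10111101
byte 11: 00100100 ^ 10110000 = 10010100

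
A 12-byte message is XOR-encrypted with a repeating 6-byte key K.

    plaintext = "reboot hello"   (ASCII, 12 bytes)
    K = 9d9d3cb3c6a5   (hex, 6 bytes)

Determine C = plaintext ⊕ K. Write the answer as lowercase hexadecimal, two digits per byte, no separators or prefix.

The 6-byte key repeats, so the effective keystream is 9d 9d 3c b3 c6 a5 9d 9d 3c b3 c6 a5.
byte 0: 01110010 XOR 10011101 = 11101111
byte 1: 01100101 XOR 10011101 = 11111000
byte 2: 01100010 XOR 00111100 = 01011110
byte 3: 01101111 XOR 10110011 = 11011100
byte 4: 01101111 XOR 11000110 = 10101001
byte 5: 01110100 XOR 10100101 = 11010001
byte 6: 00100000 XOR 10011101 = 10111101
byte 7: 01101000 XOR 10011101 = 11110101
byte 8: 01100101 XOR 00111100 = 01011001
byte 9: 01101100 XOR 10110011 = 11011111
byte 10: 01101100 XOR 11000110 = 10101010
byte 11: 01101111 XOR 10100101 = 11001010

eff85edca9d1bdf559dfaaca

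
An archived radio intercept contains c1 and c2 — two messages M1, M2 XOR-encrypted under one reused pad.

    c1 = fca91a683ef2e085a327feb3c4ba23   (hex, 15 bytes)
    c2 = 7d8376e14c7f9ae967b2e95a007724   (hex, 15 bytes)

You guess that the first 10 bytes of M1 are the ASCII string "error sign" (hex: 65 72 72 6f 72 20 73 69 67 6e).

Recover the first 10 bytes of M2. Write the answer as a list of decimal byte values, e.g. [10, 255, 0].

[228, 88, 30, 230, 0, 173, 9, 5, 163, 251]

First, c1 ⊕ c2 = (M1 ⊕ K) ⊕ (M2 ⊕ K) = M1 ⊕ M2, so the key drops out. Then M2 = (M1 ⊕ M2) ⊕ M1 over the first 10 bytes.
byte 0: (fc ⊕ 7d) ⊕ 65 = 81 ⊕ 65 = e4
byte 1: (a9 ⊕ 83) ⊕ 72 = 2a ⊕ 72 = 58
byte 2: (1a ⊕ 76) ⊕ 72 = 6c ⊕ 72 = 1e
byte 3: (68 ⊕ e1) ⊕ 6f = 89 ⊕ 6f = e6
byte 4: (3e ⊕ 4c) ⊕ 72 = 72 ⊕ 72 = 00
byte 5: (f2 ⊕ 7f) ⊕ 20 = 8d ⊕ 20 = ad
byte 6: (e0 ⊕ 9a) ⊕ 73 = 7a ⊕ 73 = 09
byte 7: (85 ⊕ e9) ⊕ 69 = 6c ⊕ 69 = 05
byte 8: (a3 ⊕ 67) ⊕ 67 = c4 ⊕ 67 = a3
byte 9: (27 ⊕ b2) ⊕ 6e = 95 ⊕ 6e = fb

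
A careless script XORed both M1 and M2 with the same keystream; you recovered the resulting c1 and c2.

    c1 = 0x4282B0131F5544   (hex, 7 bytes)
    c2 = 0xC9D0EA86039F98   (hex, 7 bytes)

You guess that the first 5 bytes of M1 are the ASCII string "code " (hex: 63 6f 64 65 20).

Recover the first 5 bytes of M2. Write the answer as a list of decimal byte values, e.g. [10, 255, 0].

[232, 61, 62, 240, 60]

First, c1 ⊕ c2 = (M1 ⊕ K) ⊕ (M2 ⊕ K) = M1 ⊕ M2, so the key drops out. Then M2 = (M1 ⊕ M2) ⊕ M1 over the first 5 bytes.
byte 0: (42 ^ c9) ^ 63 = 8b ^ 63 = e8
byte 1: (82 ^ d0) ^ 6f = 52 ^ 6f = 3d
byte 2: (b0 ^ ea) ^ 64 = 5a ^ 64 = 3e
byte 3: (13 ^ 86) ^ 65 = 95 ^ 65 = f0
byte 4: (1f ^ 03) ^ 20 = 1c ^ 20 = 3c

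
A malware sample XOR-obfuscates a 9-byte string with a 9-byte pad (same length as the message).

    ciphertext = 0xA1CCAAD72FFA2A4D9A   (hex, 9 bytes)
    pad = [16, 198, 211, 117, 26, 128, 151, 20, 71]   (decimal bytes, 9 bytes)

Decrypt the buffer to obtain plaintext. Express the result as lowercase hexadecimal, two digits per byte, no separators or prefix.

XOR is its own inverse, so applying the key byte-wise gives the result directly.
10100001 ^ 00010000 = 10110001
11001100 ^ 11000110 = 00001010
10101010 ^ 11010011 = 01111001
11010111 ^ 01110101 = 10100010
00101111 ^ 00011010 = 00110101
11111010 ^ 10000000 = 01111010
00101010 ^ 10010111 = 10111101
01001101 ^ 00010100 = 01011001
10011010 ^ 01000111 = 11011101

b10a79a2357abd59dd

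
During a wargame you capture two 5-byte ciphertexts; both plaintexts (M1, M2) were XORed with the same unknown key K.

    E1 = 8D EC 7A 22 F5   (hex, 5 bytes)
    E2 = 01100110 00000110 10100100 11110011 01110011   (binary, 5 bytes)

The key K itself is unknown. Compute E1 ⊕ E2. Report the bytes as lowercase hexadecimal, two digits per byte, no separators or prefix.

ebeaded186

E1 ⊕ E2 = (M1 ⊕ K) ⊕ (M2 ⊕ K) = M1 ⊕ M2 — the shared key cancels under XOR.
8d xor 66 = eb
ec xor 06 = ea
7a xor a4 = de
22 xor f3 = d1
f5 xor 73 = 86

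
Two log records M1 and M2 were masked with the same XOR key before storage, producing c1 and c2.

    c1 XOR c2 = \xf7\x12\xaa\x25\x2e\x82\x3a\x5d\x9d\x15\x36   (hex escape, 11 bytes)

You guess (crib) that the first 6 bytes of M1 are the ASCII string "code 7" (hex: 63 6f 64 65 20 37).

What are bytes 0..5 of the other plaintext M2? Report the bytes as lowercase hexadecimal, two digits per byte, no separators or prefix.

947dce400eb5

Since c1 ⊕ c2 = M1 ⊕ M2, XORing with the guessed M1 bytes yields the corresponding M2 bytes: M2 = (c1 ⊕ c2) ⊕ M1.
f7 ^ 63 = 94
12 ^ 6f = 7d
aa ^ 64 = ce
25 ^ 65 = 40
2e ^ 20 = 0e
82 ^ 37 = b5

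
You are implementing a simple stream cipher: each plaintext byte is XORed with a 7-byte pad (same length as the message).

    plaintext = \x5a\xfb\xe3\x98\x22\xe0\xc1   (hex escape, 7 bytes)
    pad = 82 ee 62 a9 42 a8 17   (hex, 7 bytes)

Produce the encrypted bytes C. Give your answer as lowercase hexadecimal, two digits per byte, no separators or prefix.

byte 0: 01011010 ^ 10000010 = 11011000
byte 1: 11111011 ^ 11101110 = 00010101
byte 2: 11100011 ^ 01100010 = 10000001
byte 3: 10011000 ^ 10101001 = 00110001
byte 4: 00100010 ^ 01000010 = 01100000
byte 5: 11100000 ^ 10101000 = 01001000
byte 6: 11000001 ^ 00010111 = 11010110

d81581316048d6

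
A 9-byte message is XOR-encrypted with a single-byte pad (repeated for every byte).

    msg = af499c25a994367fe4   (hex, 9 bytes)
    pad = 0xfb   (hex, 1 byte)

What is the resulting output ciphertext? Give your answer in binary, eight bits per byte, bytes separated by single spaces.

01010100 10110010 01100111 11011110 01010010 01101111 11001101 10000100 00011111

The 1-byte key repeats, so the effective keystream is fb fb fb fb fb fb fb fb fb.
byte 0: af ^ fb = 54
byte 1: 49 ^ fb = b2
byte 2: 9c ^ fb = 67
byte 3: 25 ^ fb = de
byte 4: a9 ^ fb = 52
byte 5: 94 ^ fb = 6f
byte 6: 36 ^ fb = cd
byte 7: 7f ^ fb = 84
byte 8: e4 ^ fb = 1f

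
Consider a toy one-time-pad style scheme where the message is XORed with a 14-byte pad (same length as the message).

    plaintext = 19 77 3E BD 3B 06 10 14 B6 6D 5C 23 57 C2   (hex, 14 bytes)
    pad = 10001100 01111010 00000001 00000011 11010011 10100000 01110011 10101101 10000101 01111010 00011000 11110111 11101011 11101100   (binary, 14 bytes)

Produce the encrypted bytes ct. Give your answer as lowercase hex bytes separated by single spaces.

XOR is its own inverse, so applying the key byte-wise gives the result directly.
00011001 ⊕ 10001100 = 10010101
01110111 ⊕ 01111010 = 00001101
00111110 ⊕ 00000001 = 00111111
10111101 ⊕ 00000011 = 10111110
00111011 ⊕ 11010011 = 11101000
00000110 ⊕ 10100000 = 10100110
00010000 ⊕ 01110011 = 01100011
00010100 ⊕ 10101101 = 10111001
10110110 ⊕ 10000101 = 00110011
01101101 ⊕ 01111010 = 00010111
01011100 ⊕ 00011000 = 01000100
00100011 ⊕ 11110111 = 11010100
01010111 ⊕ 11101011 = 10111100
11000010 ⊕ 11101100 = 00101110

95 0d 3f be e8 a6 63 b9 33 17 44 d4 bc 2e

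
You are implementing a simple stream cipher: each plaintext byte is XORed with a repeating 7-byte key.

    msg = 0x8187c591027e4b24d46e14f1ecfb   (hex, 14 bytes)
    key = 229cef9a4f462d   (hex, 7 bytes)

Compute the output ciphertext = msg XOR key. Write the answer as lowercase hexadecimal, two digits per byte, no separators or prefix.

a31b2a0b4d38660648818ebeaad6

The 7-byte key repeats, so the effective keystream is 22 9c ef 9a 4f 46 2d 22 9c ef 9a 4f 46 2d.
byte 0: 81 ⊕ 22 = a3
byte 1: 87 ⊕ 9c = 1b
byte 2: c5 ⊕ ef = 2a
byte 3: 91 ⊕ 9a = 0b
byte 4: 02 ⊕ 4f = 4d
byte 5: 7e ⊕ 46 = 38
byte 6: 4b ⊕ 2d = 66
byte 7: 24 ⊕ 22 = 06
byte 8: d4 ⊕ 9c = 48
byte 9: 6e ⊕ ef = 81
byte 10: 14 ⊕ 9a = 8e
byte 11: f1 ⊕ 4f = be
byte 12: ec ⊕ 46 = aa
byte 13: fb ⊕ 2d = d6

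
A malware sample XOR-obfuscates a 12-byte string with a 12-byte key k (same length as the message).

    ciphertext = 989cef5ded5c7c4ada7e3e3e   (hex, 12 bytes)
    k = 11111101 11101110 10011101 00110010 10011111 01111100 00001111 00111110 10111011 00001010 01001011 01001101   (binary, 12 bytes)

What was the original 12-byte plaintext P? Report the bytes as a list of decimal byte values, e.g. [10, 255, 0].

10011000 xor 11111101 = 01100101
10011100 xor 11101110 = 01110010
11101111 xor 10011101 = 01110010
01011101 xor 00110010 = 01101111
11101101 xor 10011111 = 01110010
01011100 xor 01111100 = 00100000
01111100 xor 00001111 = 01110011
01001010 xor 00111110 = 01110100
11011010 xor 10111011 = 01100001
01111110 xor 00001010 = 01110100
00111110 xor 01001011 = 01110101
00111110 xor 01001101 = 01110011

[101, 114, 114, 111, 114, 32, 115, 116, 97, 116, 117, 115]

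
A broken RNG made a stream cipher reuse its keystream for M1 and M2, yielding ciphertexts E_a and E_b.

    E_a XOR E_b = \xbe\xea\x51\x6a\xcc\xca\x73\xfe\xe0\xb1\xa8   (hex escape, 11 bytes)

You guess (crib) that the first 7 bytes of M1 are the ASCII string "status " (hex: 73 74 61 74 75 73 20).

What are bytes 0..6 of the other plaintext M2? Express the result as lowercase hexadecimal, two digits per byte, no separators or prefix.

cd9e301eb9b953

Since E_a ⊕ E_b = M1 ⊕ M2, XORing with the guessed M1 bytes yields the corresponding M2 bytes: M2 = (E_a ⊕ E_b) ⊕ M1.
byte 0: 10111110 xor 01110011 = 11001101
byte 1: 11101010 xor 01110100 = 10011110
byte 2: 01010001 xor 01100001 = 00110000
byte 3: 01101010 xor 01110100 = 00011110
byte 4: 11001100 xor 01110101 = 10111001
byte 5: 11001010 xor 01110011 = 10111001
byte 6: 01110011 xor 00100000 = 01010011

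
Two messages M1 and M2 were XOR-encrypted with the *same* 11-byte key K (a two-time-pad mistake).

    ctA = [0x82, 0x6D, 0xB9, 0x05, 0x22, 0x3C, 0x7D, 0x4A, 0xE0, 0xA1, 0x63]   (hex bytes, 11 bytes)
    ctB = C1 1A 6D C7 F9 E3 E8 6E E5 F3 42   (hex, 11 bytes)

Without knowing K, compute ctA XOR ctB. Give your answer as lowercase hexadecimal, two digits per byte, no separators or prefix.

ctA ⊕ ctB = (M1 ⊕ K) ⊕ (M2 ⊕ K) = M1 ⊕ M2 — the shared key cancels under XOR.
130 ^ 193 =  67
109 ^  26 = 119
185 ^ 109 = 212
  5 ^ 199 = 194
 34 ^ 249 = 219
 60 ^ 227 = 223
125 ^ 232 = 149
 74 ^ 110 =  36
224 ^ 229 =   5
161 ^ 243 =  82
 99 ^  66 =  33

4377d4c2dbdf9524055221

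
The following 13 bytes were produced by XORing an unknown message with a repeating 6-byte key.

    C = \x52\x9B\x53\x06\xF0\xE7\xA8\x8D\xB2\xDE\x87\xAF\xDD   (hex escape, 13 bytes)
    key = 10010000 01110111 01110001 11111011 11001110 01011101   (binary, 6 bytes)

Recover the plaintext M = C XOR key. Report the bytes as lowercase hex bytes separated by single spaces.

The 6-byte key repeats, so the effective keystream is 90 77 71 fb ce 5d 90 77 71 fb ce 5d 90.
byte 0:  82 XOR 144 = 194
byte 1: 155 XOR 119 = 236
byte 2:  83 XOR 113 =  34
byte 3:   6 XOR 251 = 253
byte 4: 240 XOR 206 =  62
byte 5: 231 XOR  93 = 186
byte 6: 168 XOR 144 =  56
byte 7: 141 XOR 119 = 250
byte 8: 178 XOR 113 = 195
byte 9: 222 XOR 251 =  37
byte 10: 135 XOR 206 =  73
byte 11: 175 XOR  93 = 242
byte 12: 221 XOR 144 =  77

c2 ec 22 fd 3e ba 38 fa c3 25 49 f2 4d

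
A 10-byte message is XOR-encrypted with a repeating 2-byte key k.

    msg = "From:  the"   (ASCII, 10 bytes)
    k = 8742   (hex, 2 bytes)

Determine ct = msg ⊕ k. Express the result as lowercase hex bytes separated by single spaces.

c1 30 e8 2f bd 62 a7 36 ef 27

The 2-byte key repeats, so the effective keystream is 87 42 87 42 87 42 87 42 87 42.
byte 0:  70 xor 135 = 193
byte 1: 114 xor  66 =  48
byte 2: 111 xor 135 = 232
byte 3: 109 xor  66 =  47
byte 4:  58 xor 135 = 189
byte 5:  32 xor  66 =  98
byte 6:  32 xor 135 = 167
byte 7: 116 xor  66 =  54
byte 8: 104 xor 135 = 239
byte 9: 101 xor  66 =  39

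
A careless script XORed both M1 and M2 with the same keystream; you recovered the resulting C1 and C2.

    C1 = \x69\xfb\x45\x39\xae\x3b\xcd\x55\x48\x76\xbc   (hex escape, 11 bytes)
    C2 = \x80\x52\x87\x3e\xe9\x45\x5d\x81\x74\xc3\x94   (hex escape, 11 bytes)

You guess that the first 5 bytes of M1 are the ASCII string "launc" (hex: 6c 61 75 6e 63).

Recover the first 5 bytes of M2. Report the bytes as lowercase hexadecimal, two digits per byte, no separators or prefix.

First, C1 ⊕ C2 = (M1 ⊕ K) ⊕ (M2 ⊕ K) = M1 ⊕ M2, so the key drops out. Then M2 = (M1 ⊕ M2) ⊕ M1 over the first 5 bytes.
byte 0: (69 xor 80) xor 6c = e9 xor 6c = 85
byte 1: (fb xor 52) xor 61 = a9 xor 61 = c8
byte 2: (45 xor 87) xor 75 = c2 xor 75 = b7
byte 3: (39 xor 3e) xor 6e = 07 xor 6e = 69
byte 4: (ae xor e9) xor 63 = 47 xor 63 = 24

85c8b76924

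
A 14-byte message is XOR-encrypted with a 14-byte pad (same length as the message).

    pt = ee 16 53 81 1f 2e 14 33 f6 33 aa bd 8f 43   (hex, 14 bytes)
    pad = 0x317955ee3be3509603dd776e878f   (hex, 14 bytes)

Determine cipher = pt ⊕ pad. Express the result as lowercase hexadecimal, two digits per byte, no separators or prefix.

df6f066f24cd44a5f5eeddd308cc

238 XOR  49 = 223
 22 XOR 121 = 111
 83 XOR  85 =   6
129 XOR 238 = 111
 31 XOR  59 =  36
 46 XOR 227 = 205
 20 XOR  80 =  68
 51 XOR 150 = 165
246 XOR   3 = 245
 51 XOR 221 = 238
170 XOR 119 = 221
189 XOR 110 = 211
143 XOR 135 =   8
 67 XOR 143 = 204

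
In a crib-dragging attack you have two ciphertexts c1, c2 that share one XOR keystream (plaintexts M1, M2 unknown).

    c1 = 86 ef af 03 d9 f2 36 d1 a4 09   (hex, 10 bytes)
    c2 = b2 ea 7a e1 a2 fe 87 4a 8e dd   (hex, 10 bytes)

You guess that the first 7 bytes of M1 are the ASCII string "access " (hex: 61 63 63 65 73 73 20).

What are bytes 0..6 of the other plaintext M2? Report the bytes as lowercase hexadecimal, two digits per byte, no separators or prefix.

First, c1 ⊕ c2 = (M1 ⊕ K) ⊕ (M2 ⊕ K) = M1 ⊕ M2, so the key drops out. Then M2 = (M1 ⊕ M2) ⊕ M1 over the first 7 bytes.
byte 0: (86 XOR b2) XOR 61 = 34 XOR 61 = 55
byte 1: (ef XOR ea) XOR 63 = 05 XOR 63 = 66
byte 2: (af XOR 7a) XOR 63 = d5 XOR 63 = b6
byte 3: (03 XOR e1) XOR 65 = e2 XOR 65 = 87
byte 4: (d9 XOR a2) XOR 73 = 7b XOR 73 = 08
byte 5: (f2 XOR fe) XOR 73 = 0c XOR 73 = 7f
byte 6: (36 XOR 87) XOR 20 = b1 XOR 20 = 91

5566b687087f91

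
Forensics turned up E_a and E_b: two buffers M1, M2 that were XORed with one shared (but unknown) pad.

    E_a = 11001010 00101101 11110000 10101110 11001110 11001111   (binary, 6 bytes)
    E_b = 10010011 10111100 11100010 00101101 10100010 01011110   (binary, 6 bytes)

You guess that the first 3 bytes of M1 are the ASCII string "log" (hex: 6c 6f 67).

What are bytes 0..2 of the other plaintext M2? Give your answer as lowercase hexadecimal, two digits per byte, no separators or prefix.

35fe75

First, E_a ⊕ E_b = (M1 ⊕ K) ⊕ (M2 ⊕ K) = M1 ⊕ M2, so the key drops out. Then M2 = (M1 ⊕ M2) ⊕ M1 over the first 3 bytes.
byte 0: (ca ⊕ 93) ⊕ 6c = 59 ⊕ 6c = 35
byte 1: (2d ⊕ bc) ⊕ 6f = 91 ⊕ 6f = fe
byte 2: (f0 ⊕ e2) ⊕ 67 = 12 ⊕ 67 = 75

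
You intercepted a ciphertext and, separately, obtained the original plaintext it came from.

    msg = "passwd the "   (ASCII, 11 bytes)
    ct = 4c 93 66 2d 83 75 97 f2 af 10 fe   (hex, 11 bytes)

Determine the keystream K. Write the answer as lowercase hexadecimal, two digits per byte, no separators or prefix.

3cf2155ef411b786c775de

Since ct = msg ⊕ K, XORing both sides with msg gives K = msg ⊕ ct.
70 xor 4c = 3c
61 xor 93 = f2
73 xor 66 = 15
73 xor 2d = 5e
77 xor 83 = f4
64 xor 75 = 11
20 xor 97 = b7
74 xor f2 = 86
68 xor af = c7
65 xor 10 = 75
20 xor fe = de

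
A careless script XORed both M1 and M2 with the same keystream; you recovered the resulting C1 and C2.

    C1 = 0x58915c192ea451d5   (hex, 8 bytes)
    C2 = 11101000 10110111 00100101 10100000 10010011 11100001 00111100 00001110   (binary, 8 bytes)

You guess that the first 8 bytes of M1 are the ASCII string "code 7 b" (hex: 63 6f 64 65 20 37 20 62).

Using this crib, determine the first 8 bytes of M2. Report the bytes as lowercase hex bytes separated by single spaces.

d3 49 1d dc 9d 72 4d b9

First, C1 ⊕ C2 = (M1 ⊕ K) ⊕ (M2 ⊕ K) = M1 ⊕ M2, so the key drops out. Then M2 = (M1 ⊕ M2) ⊕ M1 over the first 8 bytes.
byte 0: (58 ^ e8) ^ 63 = b0 ^ 63 = d3
byte 1: (91 ^ b7) ^ 6f = 26 ^ 6f = 49
byte 2: (5c ^ 25) ^ 64 = 79 ^ 64 = 1d
byte 3: (19 ^ a0) ^ 65 = b9 ^ 65 = dc
byte 4: (2e ^ 93) ^ 20 = bd ^ 20 = 9d
byte 5: (a4 ^ e1) ^ 37 = 45 ^ 37 = 72
byte 6: (51 ^ 3c) ^ 20 = 6d ^ 20 = 4d
byte 7: (d5 ^ 0e) ^ 62 = db ^ 62 = b9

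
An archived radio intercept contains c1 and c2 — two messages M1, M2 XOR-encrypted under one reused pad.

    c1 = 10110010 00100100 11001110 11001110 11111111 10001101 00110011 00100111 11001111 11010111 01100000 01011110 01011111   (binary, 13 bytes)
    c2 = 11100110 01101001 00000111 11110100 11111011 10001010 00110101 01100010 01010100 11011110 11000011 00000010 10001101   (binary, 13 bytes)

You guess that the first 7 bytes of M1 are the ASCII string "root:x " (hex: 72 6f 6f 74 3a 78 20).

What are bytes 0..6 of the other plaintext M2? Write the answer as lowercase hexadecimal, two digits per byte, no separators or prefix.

First, c1 ⊕ c2 = (M1 ⊕ K) ⊕ (M2 ⊕ K) = M1 ⊕ M2, so the key drops out. Then M2 = (M1 ⊕ M2) ⊕ M1 over the first 7 bytes.
byte 0: (b2 XOR e6) XOR 72 = 54 XOR 72 = 26
byte 1: (24 XOR 69) XOR 6f = 4d XOR 6f = 22
byte 2: (ce XOR 07) XOR 6f = c9 XOR 6f = a6
byte 3: (ce XOR f4) XOR 74 = 3a XOR 74 = 4e
byte 4: (ff XOR fb) XOR 3a = 04 XOR 3a = 3e
byte 5: (8d XOR 8a) XOR 78 = 07 XOR 78 = 7f
byte 6: (33 XOR 35) XOR 20 = 06 XOR 20 = 26

2622a64e3e7f26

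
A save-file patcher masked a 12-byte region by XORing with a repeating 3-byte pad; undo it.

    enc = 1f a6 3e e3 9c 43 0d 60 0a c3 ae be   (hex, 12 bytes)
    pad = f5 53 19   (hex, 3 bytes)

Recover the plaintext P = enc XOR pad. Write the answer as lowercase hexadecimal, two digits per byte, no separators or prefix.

The 3-byte key repeats, so the effective keystream is f5 53 19 f5 53 19 f5 53 19 f5 53 19.
byte 0: 1f xor f5 = ea
byte 1: a6 xor 53 = f5
byte 2: 3e xor 19 = 27
byte 3: e3 xor f5 = 16
byte 4: 9c xor 53 = cf
byte 5: 43 xor 19 = 5a
byte 6: 0d xor f5 = f8
byte 7: 60 xor 53 = 33
byte 8: 0a xor 19 = 13
byte 9: c3 xor f5 = 36
byte 10: ae xor 53 = fd
byte 11: be xor 19 = a7

eaf52716cf5af8331336fda7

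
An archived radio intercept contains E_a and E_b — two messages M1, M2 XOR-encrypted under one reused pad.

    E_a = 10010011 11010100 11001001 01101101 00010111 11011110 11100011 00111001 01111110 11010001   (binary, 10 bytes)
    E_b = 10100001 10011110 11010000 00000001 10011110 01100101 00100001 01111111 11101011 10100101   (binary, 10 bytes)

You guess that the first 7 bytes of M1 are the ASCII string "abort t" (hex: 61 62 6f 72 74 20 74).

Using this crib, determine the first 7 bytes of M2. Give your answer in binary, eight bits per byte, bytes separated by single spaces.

First, E_a ⊕ E_b = (M1 ⊕ K) ⊕ (M2 ⊕ K) = M1 ⊕ M2, so the key drops out. Then M2 = (M1 ⊕ M2) ⊕ M1 over the first 7 bytes.
byte 0: (93 ⊕ a1) ⊕ 61 = 32 ⊕ 61 = 53
byte 1: (d4 ⊕ 9e) ⊕ 62 = 4a ⊕ 62 = 28
byte 2: (c9 ⊕ d0) ⊕ 6f = 19 ⊕ 6f = 76
byte 3: (6d ⊕ 01) ⊕ 72 = 6c ⊕ 72 = 1e
byte 4: (17 ⊕ 9e) ⊕ 74 = 89 ⊕ 74 = fd
byte 5: (de ⊕ 65) ⊕ 20 = bb ⊕ 20 = 9b
byte 6: (e3 ⊕ 21) ⊕ 74 = c2 ⊕ 74 = b6

01010011 00101000 01110110 00011110 11111101 10011011 10110110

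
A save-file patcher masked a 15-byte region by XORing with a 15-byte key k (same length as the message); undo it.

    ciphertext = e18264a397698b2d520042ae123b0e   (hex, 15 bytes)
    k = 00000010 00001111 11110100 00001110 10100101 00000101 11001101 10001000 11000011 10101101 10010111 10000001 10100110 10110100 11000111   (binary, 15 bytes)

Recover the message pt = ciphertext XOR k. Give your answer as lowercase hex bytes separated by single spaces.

XOR is its own inverse, so applying the key byte-wise gives the result directly.
byte 0: e1 ⊕ 02 = e3
byte 1: 82 ⊕ 0f = 8d
byte 2: 64 ⊕ f4 = 90
byte 3: a3 ⊕ 0e = ad
byte 4: 97 ⊕ a5 = 32
byte 5: 69 ⊕ 05 = 6c
byte 6: 8b ⊕ cd = 46
byte 7: 2d ⊕ 88 = a5
byte 8: 52 ⊕ c3 = 91
byte 9: 00 ⊕ ad = ad
byte 10: 42 ⊕ 97 = d5
byte 11: ae ⊕ 81 = 2f
byte 12: 12 ⊕ a6 = b4
byte 13: 3b ⊕ b4 = 8f
byte 14: 0e ⊕ c7 = c9

e3 8d 90 ad 32 6c 46 a5 91 ad d5 2f b4 8f c9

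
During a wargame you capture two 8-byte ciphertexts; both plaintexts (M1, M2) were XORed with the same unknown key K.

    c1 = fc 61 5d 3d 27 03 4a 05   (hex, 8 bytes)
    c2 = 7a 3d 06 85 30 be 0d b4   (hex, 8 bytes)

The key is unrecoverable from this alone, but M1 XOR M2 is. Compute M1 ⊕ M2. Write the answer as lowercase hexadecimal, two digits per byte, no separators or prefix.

865c5bb817bd47b1

c1 ⊕ c2 = (M1 ⊕ K) ⊕ (M2 ⊕ K) = M1 ⊕ M2 — the shared key cancels under XOR.
fc ⊕ 7a = 86
61 ⊕ 3d = 5c
5d ⊕ 06 = 5b
3d ⊕ 85 = b8
27 ⊕ 30 = 17
03 ⊕ be = bd
4a ⊕ 0d = 47
05 ⊕ b4 = b1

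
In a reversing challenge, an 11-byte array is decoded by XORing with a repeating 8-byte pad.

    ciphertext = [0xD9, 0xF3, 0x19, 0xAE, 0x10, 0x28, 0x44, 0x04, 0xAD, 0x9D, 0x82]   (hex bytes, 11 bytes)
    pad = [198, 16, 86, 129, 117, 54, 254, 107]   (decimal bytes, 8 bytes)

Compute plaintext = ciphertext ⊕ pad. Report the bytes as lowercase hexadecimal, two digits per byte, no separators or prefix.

The 8-byte key repeats, so the effective keystream is c6 10 56 81 75 36 fe 6b c6 10 56.
byte 0: d9 ^ c6 = 1f
byte 1: f3 ^ 10 = e3
byte 2: 19 ^ 56 = 4f
byte 3: ae ^ 81 = 2f
byte 4: 10 ^ 75 = 65
byte 5: 28 ^ 36 = 1e
byte 6: 44 ^ fe = ba
byte 7: 04 ^ 6b = 6f
byte 8: ad ^ c6 = 6b
byte 9: 9d ^ 10 = 8d
byte 10: 82 ^ 56 = d4

1fe34f2f651eba6f6b8dd4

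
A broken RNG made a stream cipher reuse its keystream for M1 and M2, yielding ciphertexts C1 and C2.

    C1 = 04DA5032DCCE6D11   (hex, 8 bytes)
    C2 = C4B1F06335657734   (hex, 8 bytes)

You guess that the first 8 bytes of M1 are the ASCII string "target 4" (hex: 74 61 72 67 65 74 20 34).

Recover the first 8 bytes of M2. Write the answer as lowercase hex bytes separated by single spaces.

First, C1 ⊕ C2 = (M1 ⊕ K) ⊕ (M2 ⊕ K) = M1 ⊕ M2, so the key drops out. Then M2 = (M1 ⊕ M2) ⊕ M1 over the first 8 bytes.
byte 0: (04 ⊕ c4) ⊕ 74 = c0 ⊕ 74 = b4
byte 1: (da ⊕ b1) ⊕ 61 = 6b ⊕ 61 = 0a
byte 2: (50 ⊕ f0) ⊕ 72 = a0 ⊕ 72 = d2
byte 3: (32 ⊕ 63) ⊕ 67 = 51 ⊕ 67 = 36
byte 4: (dc ⊕ 35) ⊕ 65 = e9 ⊕ 65 = 8c
byte 5: (ce ⊕ 65) ⊕ 74 = ab ⊕ 74 = df
byte 6: (6d ⊕ 77) ⊕ 20 = 1a ⊕ 20 = 3a
byte 7: (11 ⊕ 34) ⊕ 34 = 25 ⊕ 34 = 11

b4 0a d2 36 8c df 3a 11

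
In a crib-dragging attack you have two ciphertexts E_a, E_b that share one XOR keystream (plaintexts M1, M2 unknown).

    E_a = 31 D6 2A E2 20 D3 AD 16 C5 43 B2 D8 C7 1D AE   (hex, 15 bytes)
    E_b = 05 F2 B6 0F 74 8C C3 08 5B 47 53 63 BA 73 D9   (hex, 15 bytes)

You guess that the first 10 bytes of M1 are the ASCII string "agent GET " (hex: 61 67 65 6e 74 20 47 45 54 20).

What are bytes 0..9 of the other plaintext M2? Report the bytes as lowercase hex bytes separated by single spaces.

55 43 f9 83 20 7f 29 5b ca 24

First, E_a ⊕ E_b = (M1 ⊕ K) ⊕ (M2 ⊕ K) = M1 ⊕ M2, so the key drops out. Then M2 = (M1 ⊕ M2) ⊕ M1 over the first 10 bytes.
byte 0: (31 XOR 05) XOR 61 = 34 XOR 61 = 55
byte 1: (d6 XOR f2) XOR 67 = 24 XOR 67 = 43
byte 2: (2a XOR b6) XOR 65 = 9c XOR 65 = f9
byte 3: (e2 XOR 0f) XOR 6e = ed XOR 6e = 83
byte 4: (20 XOR 74) XOR 74 = 54 XOR 74 = 20
byte 5: (d3 XOR 8c) XOR 20 = 5f XOR 20 = 7f
byte 6: (ad XOR c3) XOR 47 = 6e XOR 47 = 29
byte 7: (16 XOR 08) XOR 45 = 1e XOR 45 = 5b
byte 8: (c5 XOR 5b) XOR 54 = 9e XOR 54 = ca
byte 9: (43 XOR 47) XOR 20 = 04 XOR 20 = 24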